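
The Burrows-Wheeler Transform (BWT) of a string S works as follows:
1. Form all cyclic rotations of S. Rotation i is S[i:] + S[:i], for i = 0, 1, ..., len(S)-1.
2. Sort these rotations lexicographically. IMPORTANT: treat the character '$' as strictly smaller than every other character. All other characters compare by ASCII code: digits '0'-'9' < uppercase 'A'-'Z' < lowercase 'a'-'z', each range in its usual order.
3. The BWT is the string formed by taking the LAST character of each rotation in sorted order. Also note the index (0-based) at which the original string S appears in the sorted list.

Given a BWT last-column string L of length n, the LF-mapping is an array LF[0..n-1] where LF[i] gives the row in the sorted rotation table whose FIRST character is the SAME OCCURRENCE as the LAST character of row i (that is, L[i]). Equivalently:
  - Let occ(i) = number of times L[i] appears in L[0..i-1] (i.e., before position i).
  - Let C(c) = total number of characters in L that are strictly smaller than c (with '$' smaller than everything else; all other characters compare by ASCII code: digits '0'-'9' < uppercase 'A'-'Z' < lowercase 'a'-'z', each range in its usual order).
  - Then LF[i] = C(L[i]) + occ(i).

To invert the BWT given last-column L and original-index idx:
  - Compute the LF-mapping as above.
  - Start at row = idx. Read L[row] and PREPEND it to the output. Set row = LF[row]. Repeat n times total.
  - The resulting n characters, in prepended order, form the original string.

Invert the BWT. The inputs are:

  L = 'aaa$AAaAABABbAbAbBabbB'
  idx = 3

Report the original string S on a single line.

Answer: AAaAaAABBBbbbabaAABba$

Derivation:
LF mapping: 12 13 14 0 1 2 15 3 4 8 5 9 17 6 18 7 19 10 16 20 21 11
Walk LF starting at row 3, prepending L[row]:
  step 1: row=3, L[3]='$', prepend. Next row=LF[3]=0
  step 2: row=0, L[0]='a', prepend. Next row=LF[0]=12
  step 3: row=12, L[12]='b', prepend. Next row=LF[12]=17
  step 4: row=17, L[17]='B', prepend. Next row=LF[17]=10
  step 5: row=10, L[10]='A', prepend. Next row=LF[10]=5
  step 6: row=5, L[5]='A', prepend. Next row=LF[5]=2
  step 7: row=2, L[2]='a', prepend. Next row=LF[2]=14
  step 8: row=14, L[14]='b', prepend. Next row=LF[14]=18
  step 9: row=18, L[18]='a', prepend. Next row=LF[18]=16
  step 10: row=16, L[16]='b', prepend. Next row=LF[16]=19
  step 11: row=19, L[19]='b', prepend. Next row=LF[19]=20
  step 12: row=20, L[20]='b', prepend. Next row=LF[20]=21
  step 13: row=21, L[21]='B', prepend. Next row=LF[21]=11
  step 14: row=11, L[11]='B', prepend. Next row=LF[11]=9
  step 15: row=9, L[9]='B', prepend. Next row=LF[9]=8
  step 16: row=8, L[8]='A', prepend. Next row=LF[8]=4
  step 17: row=4, L[4]='A', prepend. Next row=LF[4]=1
  step 18: row=1, L[1]='a', prepend. Next row=LF[1]=13
  step 19: row=13, L[13]='A', prepend. Next row=LF[13]=6
  step 20: row=6, L[6]='a', prepend. Next row=LF[6]=15
  step 21: row=15, L[15]='A', prepend. Next row=LF[15]=7
  step 22: row=7, L[7]='A', prepend. Next row=LF[7]=3
Reversed output: AAaAaAABBBbbbabaAABba$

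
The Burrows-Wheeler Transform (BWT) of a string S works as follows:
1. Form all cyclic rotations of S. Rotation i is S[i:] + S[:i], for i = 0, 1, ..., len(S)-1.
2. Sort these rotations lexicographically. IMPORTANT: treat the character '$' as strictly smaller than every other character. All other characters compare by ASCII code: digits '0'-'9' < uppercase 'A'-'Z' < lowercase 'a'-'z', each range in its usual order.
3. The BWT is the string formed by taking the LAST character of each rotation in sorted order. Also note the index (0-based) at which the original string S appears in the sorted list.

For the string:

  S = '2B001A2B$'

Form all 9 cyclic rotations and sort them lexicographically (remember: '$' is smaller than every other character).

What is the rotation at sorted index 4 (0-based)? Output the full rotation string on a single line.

All 9 rotations (rotation i = S[i:]+S[:i]):
  rot[0] = 2B001A2B$
  rot[1] = B001A2B$2
  rot[2] = 001A2B$2B
  rot[3] = 01A2B$2B0
  rot[4] = 1A2B$2B00
  rot[5] = A2B$2B001
  rot[6] = 2B$2B001A
  rot[7] = B$2B001A2
  rot[8] = $2B001A2B
Sorted (with $ < everything):
  sorted[0] = $2B001A2B
  sorted[1] = 001A2B$2B
  sorted[2] = 01A2B$2B0
  sorted[3] = 1A2B$2B00
  sorted[4] = 2B$2B001A
  sorted[5] = 2B001A2B$
  sorted[6] = A2B$2B001
  sorted[7] = B$2B001A2
  sorted[8] = B001A2B$2
sorted[4] = 2B$2B001A

Answer: 2B$2B001A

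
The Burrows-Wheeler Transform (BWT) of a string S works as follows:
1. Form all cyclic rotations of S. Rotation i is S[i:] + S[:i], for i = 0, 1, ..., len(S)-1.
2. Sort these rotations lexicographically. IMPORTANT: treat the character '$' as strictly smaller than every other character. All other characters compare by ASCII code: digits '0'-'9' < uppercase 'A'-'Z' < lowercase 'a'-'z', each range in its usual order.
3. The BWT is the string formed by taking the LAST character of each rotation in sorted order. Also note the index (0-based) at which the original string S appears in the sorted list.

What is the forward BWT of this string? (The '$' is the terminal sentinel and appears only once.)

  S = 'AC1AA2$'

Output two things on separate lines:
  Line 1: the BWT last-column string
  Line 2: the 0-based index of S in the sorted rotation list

Answer: 2CAA1$A
5

Derivation:
All 7 rotations (rotation i = S[i:]+S[:i]):
  rot[0] = AC1AA2$
  rot[1] = C1AA2$A
  rot[2] = 1AA2$AC
  rot[3] = AA2$AC1
  rot[4] = A2$AC1A
  rot[5] = 2$AC1AA
  rot[6] = $AC1AA2
Sorted (with $ < everything):
  sorted[0] = $AC1AA2  (last char: '2')
  sorted[1] = 1AA2$AC  (last char: 'C')
  sorted[2] = 2$AC1AA  (last char: 'A')
  sorted[3] = A2$AC1A  (last char: 'A')
  sorted[4] = AA2$AC1  (last char: '1')
  sorted[5] = AC1AA2$  (last char: '$')
  sorted[6] = C1AA2$A  (last char: 'A')
Last column: 2CAA1$A
Original string S is at sorted index 5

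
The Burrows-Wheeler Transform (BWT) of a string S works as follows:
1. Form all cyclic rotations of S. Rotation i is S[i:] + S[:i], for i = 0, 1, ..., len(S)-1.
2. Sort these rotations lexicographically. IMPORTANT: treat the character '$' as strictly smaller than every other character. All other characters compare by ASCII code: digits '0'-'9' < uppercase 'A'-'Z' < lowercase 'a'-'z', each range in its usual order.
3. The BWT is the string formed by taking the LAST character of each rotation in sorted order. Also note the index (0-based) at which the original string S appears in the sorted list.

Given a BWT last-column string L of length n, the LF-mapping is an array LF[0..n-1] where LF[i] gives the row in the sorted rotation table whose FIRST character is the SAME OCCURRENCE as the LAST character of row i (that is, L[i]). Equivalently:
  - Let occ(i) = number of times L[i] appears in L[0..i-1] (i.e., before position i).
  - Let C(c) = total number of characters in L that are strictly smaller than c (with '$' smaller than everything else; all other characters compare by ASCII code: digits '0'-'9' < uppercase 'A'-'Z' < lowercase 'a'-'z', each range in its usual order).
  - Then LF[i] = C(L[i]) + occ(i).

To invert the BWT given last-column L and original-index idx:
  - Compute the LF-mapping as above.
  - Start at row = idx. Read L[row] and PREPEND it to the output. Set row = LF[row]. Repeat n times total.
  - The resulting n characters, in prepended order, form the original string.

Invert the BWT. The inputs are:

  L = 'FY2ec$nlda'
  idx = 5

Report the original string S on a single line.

Answer: candleY2F$

Derivation:
LF mapping: 2 3 1 7 5 0 9 8 6 4
Walk LF starting at row 5, prepending L[row]:
  step 1: row=5, L[5]='$', prepend. Next row=LF[5]=0
  step 2: row=0, L[0]='F', prepend. Next row=LF[0]=2
  step 3: row=2, L[2]='2', prepend. Next row=LF[2]=1
  step 4: row=1, L[1]='Y', prepend. Next row=LF[1]=3
  step 5: row=3, L[3]='e', prepend. Next row=LF[3]=7
  step 6: row=7, L[7]='l', prepend. Next row=LF[7]=8
  step 7: row=8, L[8]='d', prepend. Next row=LF[8]=6
  step 8: row=6, L[6]='n', prepend. Next row=LF[6]=9
  step 9: row=9, L[9]='a', prepend. Next row=LF[9]=4
  step 10: row=4, L[4]='c', prepend. Next row=LF[4]=5
Reversed output: candleY2F$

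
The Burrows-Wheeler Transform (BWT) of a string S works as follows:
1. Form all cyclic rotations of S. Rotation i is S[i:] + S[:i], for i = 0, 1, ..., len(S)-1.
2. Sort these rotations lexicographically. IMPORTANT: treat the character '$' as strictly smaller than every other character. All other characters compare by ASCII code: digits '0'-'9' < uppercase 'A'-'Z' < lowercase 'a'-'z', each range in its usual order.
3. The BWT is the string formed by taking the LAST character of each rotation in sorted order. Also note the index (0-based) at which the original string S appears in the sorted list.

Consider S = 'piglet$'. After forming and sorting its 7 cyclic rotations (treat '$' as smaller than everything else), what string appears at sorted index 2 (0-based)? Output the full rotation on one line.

All 7 rotations (rotation i = S[i:]+S[:i]):
  rot[0] = piglet$
  rot[1] = iglet$p
  rot[2] = glet$pi
  rot[3] = let$pig
  rot[4] = et$pigl
  rot[5] = t$pigle
  rot[6] = $piglet
Sorted (with $ < everything):
  sorted[0] = $piglet
  sorted[1] = et$pigl
  sorted[2] = glet$pi
  sorted[3] = iglet$p
  sorted[4] = let$pig
  sorted[5] = piglet$
  sorted[6] = t$pigle
sorted[2] = glet$pi

Answer: glet$pi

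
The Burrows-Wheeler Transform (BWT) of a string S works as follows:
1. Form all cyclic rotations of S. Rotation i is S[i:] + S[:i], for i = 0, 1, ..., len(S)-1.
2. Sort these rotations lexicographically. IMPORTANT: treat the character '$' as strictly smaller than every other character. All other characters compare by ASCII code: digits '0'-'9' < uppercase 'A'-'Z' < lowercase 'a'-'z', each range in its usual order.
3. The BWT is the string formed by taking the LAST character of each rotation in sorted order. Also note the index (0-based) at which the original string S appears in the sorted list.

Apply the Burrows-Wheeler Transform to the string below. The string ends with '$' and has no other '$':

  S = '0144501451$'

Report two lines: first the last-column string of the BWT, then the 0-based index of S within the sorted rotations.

All 11 rotations (rotation i = S[i:]+S[:i]):
  rot[0] = 0144501451$
  rot[1] = 144501451$0
  rot[2] = 44501451$01
  rot[3] = 4501451$014
  rot[4] = 501451$0144
  rot[5] = 01451$01445
  rot[6] = 1451$014450
  rot[7] = 451$0144501
  rot[8] = 51$01445014
  rot[9] = 1$014450145
  rot[10] = $0144501451
Sorted (with $ < everything):
  sorted[0] = $0144501451  (last char: '1')
  sorted[1] = 0144501451$  (last char: '$')
  sorted[2] = 01451$01445  (last char: '5')
  sorted[3] = 1$014450145  (last char: '5')
  sorted[4] = 144501451$0  (last char: '0')
  sorted[5] = 1451$014450  (last char: '0')
  sorted[6] = 44501451$01  (last char: '1')
  sorted[7] = 4501451$014  (last char: '4')
  sorted[8] = 451$0144501  (last char: '1')
  sorted[9] = 501451$0144  (last char: '4')
  sorted[10] = 51$01445014  (last char: '4')
Last column: 1$550014144
Original string S is at sorted index 1

Answer: 1$550014144
1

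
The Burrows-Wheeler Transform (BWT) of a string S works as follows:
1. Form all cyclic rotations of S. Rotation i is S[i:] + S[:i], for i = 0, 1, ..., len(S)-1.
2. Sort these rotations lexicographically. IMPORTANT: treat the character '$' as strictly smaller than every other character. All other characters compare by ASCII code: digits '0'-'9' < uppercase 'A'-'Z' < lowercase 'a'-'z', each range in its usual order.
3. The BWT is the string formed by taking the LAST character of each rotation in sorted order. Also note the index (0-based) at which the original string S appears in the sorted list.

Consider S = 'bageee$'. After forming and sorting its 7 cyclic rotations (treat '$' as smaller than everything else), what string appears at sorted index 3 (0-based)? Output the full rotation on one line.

All 7 rotations (rotation i = S[i:]+S[:i]):
  rot[0] = bageee$
  rot[1] = ageee$b
  rot[2] = geee$ba
  rot[3] = eee$bag
  rot[4] = ee$bage
  rot[5] = e$bagee
  rot[6] = $bageee
Sorted (with $ < everything):
  sorted[0] = $bageee
  sorted[1] = ageee$b
  sorted[2] = bageee$
  sorted[3] = e$bagee
  sorted[4] = ee$bage
  sorted[5] = eee$bag
  sorted[6] = geee$ba
sorted[3] = e$bagee

Answer: e$bagee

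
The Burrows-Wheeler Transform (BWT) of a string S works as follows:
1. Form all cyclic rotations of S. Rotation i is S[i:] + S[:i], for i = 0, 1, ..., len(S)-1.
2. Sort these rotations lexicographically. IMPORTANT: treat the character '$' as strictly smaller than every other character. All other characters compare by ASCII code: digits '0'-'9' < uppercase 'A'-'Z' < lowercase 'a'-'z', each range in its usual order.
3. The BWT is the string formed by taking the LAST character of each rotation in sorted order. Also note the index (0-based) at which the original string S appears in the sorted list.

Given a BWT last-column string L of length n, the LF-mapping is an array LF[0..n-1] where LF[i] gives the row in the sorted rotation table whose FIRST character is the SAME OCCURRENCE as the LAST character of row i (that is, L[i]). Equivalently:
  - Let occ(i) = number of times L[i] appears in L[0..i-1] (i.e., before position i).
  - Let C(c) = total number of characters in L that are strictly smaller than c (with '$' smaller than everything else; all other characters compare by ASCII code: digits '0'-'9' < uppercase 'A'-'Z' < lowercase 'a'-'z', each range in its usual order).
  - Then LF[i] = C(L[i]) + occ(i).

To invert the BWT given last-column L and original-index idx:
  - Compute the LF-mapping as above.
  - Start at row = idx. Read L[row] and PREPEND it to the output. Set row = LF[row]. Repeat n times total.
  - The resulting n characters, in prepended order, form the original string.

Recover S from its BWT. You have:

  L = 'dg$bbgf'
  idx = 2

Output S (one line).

Answer: bfggbd$

Derivation:
LF mapping: 3 5 0 1 2 6 4
Walk LF starting at row 2, prepending L[row]:
  step 1: row=2, L[2]='$', prepend. Next row=LF[2]=0
  step 2: row=0, L[0]='d', prepend. Next row=LF[0]=3
  step 3: row=3, L[3]='b', prepend. Next row=LF[3]=1
  step 4: row=1, L[1]='g', prepend. Next row=LF[1]=5
  step 5: row=5, L[5]='g', prepend. Next row=LF[5]=6
  step 6: row=6, L[6]='f', prepend. Next row=LF[6]=4
  step 7: row=4, L[4]='b', prepend. Next row=LF[4]=2
Reversed output: bfggbd$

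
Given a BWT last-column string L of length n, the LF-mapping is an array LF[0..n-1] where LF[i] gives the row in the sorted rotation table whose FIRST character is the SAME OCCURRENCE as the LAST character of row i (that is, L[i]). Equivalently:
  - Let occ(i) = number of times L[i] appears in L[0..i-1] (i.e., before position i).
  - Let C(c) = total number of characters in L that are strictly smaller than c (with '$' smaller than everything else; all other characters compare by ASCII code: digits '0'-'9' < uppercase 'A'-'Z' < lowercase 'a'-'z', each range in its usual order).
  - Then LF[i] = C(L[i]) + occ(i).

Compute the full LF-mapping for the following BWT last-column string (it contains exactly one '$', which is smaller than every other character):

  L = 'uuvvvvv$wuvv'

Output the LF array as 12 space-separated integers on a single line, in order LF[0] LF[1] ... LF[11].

Char counts: '$':1, 'u':3, 'v':7, 'w':1
C (first-col start): C('$')=0, C('u')=1, C('v')=4, C('w')=11
L[0]='u': occ=0, LF[0]=C('u')+0=1+0=1
L[1]='u': occ=1, LF[1]=C('u')+1=1+1=2
L[2]='v': occ=0, LF[2]=C('v')+0=4+0=4
L[3]='v': occ=1, LF[3]=C('v')+1=4+1=5
L[4]='v': occ=2, LF[4]=C('v')+2=4+2=6
L[5]='v': occ=3, LF[5]=C('v')+3=4+3=7
L[6]='v': occ=4, LF[6]=C('v')+4=4+4=8
L[7]='$': occ=0, LF[7]=C('$')+0=0+0=0
L[8]='w': occ=0, LF[8]=C('w')+0=11+0=11
L[9]='u': occ=2, LF[9]=C('u')+2=1+2=3
L[10]='v': occ=5, LF[10]=C('v')+5=4+5=9
L[11]='v': occ=6, LF[11]=C('v')+6=4+6=10

Answer: 1 2 4 5 6 7 8 0 11 3 9 10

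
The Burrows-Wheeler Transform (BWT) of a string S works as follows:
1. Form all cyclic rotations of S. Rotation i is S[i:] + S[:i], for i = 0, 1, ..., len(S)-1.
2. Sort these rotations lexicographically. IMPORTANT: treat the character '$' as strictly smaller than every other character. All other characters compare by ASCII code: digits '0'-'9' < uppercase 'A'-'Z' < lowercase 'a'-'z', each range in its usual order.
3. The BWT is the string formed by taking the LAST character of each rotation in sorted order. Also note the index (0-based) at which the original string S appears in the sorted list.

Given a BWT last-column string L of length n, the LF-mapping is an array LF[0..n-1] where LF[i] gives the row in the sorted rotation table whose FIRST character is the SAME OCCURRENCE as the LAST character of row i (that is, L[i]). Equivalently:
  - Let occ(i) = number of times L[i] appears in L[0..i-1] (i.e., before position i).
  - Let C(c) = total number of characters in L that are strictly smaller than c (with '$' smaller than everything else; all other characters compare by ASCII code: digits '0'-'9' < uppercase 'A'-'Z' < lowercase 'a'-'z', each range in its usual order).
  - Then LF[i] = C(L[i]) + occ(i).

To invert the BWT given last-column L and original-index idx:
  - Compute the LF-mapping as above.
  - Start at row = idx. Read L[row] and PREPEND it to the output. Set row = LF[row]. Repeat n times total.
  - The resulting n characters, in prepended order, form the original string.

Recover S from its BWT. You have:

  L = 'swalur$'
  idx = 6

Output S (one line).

Answer: walrus$

Derivation:
LF mapping: 4 6 1 2 5 3 0
Walk LF starting at row 6, prepending L[row]:
  step 1: row=6, L[6]='$', prepend. Next row=LF[6]=0
  step 2: row=0, L[0]='s', prepend. Next row=LF[0]=4
  step 3: row=4, L[4]='u', prepend. Next row=LF[4]=5
  step 4: row=5, L[5]='r', prepend. Next row=LF[5]=3
  step 5: row=3, L[3]='l', prepend. Next row=LF[3]=2
  step 6: row=2, L[2]='a', prepend. Next row=LF[2]=1
  step 7: row=1, L[1]='w', prepend. Next row=LF[1]=6
Reversed output: walrus$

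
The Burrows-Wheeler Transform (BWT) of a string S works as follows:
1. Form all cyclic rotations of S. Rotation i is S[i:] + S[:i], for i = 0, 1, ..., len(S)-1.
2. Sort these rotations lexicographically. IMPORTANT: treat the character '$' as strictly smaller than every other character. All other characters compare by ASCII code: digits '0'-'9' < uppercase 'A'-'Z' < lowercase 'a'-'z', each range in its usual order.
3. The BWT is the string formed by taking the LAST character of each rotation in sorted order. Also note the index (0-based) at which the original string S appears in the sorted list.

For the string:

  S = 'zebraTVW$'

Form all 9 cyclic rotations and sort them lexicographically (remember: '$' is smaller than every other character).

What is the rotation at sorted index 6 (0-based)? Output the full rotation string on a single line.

All 9 rotations (rotation i = S[i:]+S[:i]):
  rot[0] = zebraTVW$
  rot[1] = ebraTVW$z
  rot[2] = braTVW$ze
  rot[3] = raTVW$zeb
  rot[4] = aTVW$zebr
  rot[5] = TVW$zebra
  rot[6] = VW$zebraT
  rot[7] = W$zebraTV
  rot[8] = $zebraTVW
Sorted (with $ < everything):
  sorted[0] = $zebraTVW
  sorted[1] = TVW$zebra
  sorted[2] = VW$zebraT
  sorted[3] = W$zebraTV
  sorted[4] = aTVW$zebr
  sorted[5] = braTVW$ze
  sorted[6] = ebraTVW$z
  sorted[7] = raTVW$zeb
  sorted[8] = zebraTVW$
sorted[6] = ebraTVW$z

Answer: ebraTVW$z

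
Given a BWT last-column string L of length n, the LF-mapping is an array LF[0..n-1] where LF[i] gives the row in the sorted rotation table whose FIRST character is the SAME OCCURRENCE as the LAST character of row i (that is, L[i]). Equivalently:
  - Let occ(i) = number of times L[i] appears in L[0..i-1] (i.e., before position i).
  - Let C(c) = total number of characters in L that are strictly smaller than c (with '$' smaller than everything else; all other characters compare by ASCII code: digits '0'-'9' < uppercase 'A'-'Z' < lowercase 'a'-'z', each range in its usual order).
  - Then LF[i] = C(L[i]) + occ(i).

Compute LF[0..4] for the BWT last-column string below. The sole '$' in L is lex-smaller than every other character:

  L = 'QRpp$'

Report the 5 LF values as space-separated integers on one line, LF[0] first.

Char counts: '$':1, 'Q':1, 'R':1, 'p':2
C (first-col start): C('$')=0, C('Q')=1, C('R')=2, C('p')=3
L[0]='Q': occ=0, LF[0]=C('Q')+0=1+0=1
L[1]='R': occ=0, LF[1]=C('R')+0=2+0=2
L[2]='p': occ=0, LF[2]=C('p')+0=3+0=3
L[3]='p': occ=1, LF[3]=C('p')+1=3+1=4
L[4]='$': occ=0, LF[4]=C('$')+0=0+0=0

Answer: 1 2 3 4 0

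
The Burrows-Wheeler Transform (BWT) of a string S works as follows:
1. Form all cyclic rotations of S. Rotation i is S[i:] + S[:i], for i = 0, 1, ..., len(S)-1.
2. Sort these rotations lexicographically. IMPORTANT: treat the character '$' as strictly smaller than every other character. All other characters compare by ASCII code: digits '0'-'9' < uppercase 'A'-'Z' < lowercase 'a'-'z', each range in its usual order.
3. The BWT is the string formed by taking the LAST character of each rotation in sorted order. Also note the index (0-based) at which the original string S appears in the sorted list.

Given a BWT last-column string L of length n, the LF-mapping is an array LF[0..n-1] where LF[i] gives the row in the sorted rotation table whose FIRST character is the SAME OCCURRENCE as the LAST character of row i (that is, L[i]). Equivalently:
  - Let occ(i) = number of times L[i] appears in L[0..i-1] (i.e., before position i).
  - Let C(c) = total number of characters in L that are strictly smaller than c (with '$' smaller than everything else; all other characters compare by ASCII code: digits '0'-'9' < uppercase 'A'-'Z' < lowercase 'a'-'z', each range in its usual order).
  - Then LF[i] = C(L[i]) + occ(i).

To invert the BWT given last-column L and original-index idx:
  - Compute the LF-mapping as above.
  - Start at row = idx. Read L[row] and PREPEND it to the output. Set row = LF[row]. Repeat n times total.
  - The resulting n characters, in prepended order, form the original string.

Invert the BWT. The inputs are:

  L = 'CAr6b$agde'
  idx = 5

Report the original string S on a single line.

Answer: badgerA6C$

Derivation:
LF mapping: 3 2 9 1 5 0 4 8 6 7
Walk LF starting at row 5, prepending L[row]:
  step 1: row=5, L[5]='$', prepend. Next row=LF[5]=0
  step 2: row=0, L[0]='C', prepend. Next row=LF[0]=3
  step 3: row=3, L[3]='6', prepend. Next row=LF[3]=1
  step 4: row=1, L[1]='A', prepend. Next row=LF[1]=2
  step 5: row=2, L[2]='r', prepend. Next row=LF[2]=9
  step 6: row=9, L[9]='e', prepend. Next row=LF[9]=7
  step 7: row=7, L[7]='g', prepend. Next row=LF[7]=8
  step 8: row=8, L[8]='d', prepend. Next row=LF[8]=6
  step 9: row=6, L[6]='a', prepend. Next row=LF[6]=4
  step 10: row=4, L[4]='b', prepend. Next row=LF[4]=5
Reversed output: badgerA6C$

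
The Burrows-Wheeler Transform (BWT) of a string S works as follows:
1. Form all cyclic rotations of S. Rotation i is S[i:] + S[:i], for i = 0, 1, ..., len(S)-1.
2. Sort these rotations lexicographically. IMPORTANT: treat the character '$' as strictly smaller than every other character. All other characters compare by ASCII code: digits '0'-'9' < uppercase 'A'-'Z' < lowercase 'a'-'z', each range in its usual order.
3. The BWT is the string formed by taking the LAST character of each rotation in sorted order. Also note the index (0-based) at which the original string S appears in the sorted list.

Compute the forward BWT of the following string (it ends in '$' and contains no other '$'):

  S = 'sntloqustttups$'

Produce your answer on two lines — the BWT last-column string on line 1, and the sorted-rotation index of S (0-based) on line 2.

All 15 rotations (rotation i = S[i:]+S[:i]):
  rot[0] = sntloqustttups$
  rot[1] = ntloqustttups$s
  rot[2] = tloqustttups$sn
  rot[3] = loqustttups$snt
  rot[4] = oqustttups$sntl
  rot[5] = qustttups$sntlo
  rot[6] = ustttups$sntloq
  rot[7] = stttups$sntloqu
  rot[8] = tttups$sntloqus
  rot[9] = ttups$sntloqust
  rot[10] = tups$sntloqustt
  rot[11] = ups$sntloqusttt
  rot[12] = ps$sntloqustttu
  rot[13] = s$sntloqustttup
  rot[14] = $sntloqustttups
Sorted (with $ < everything):
  sorted[0] = $sntloqustttups  (last char: 's')
  sorted[1] = loqustttups$snt  (last char: 't')
  sorted[2] = ntloqustttups$s  (last char: 's')
  sorted[3] = oqustttups$sntl  (last char: 'l')
  sorted[4] = ps$sntloqustttu  (last char: 'u')
  sorted[5] = qustttups$sntlo  (last char: 'o')
  sorted[6] = s$sntloqustttup  (last char: 'p')
  sorted[7] = sntloqustttups$  (last char: '$')
  sorted[8] = stttups$sntloqu  (last char: 'u')
  sorted[9] = tloqustttups$sn  (last char: 'n')
  sorted[10] = tttups$sntloqus  (last char: 's')
  sorted[11] = ttups$sntloqust  (last char: 't')
  sorted[12] = tups$sntloqustt  (last char: 't')
  sorted[13] = ups$sntloqusttt  (last char: 't')
  sorted[14] = ustttups$sntloq  (last char: 'q')
Last column: stsluop$unstttq
Original string S is at sorted index 7

Answer: stsluop$unstttq
7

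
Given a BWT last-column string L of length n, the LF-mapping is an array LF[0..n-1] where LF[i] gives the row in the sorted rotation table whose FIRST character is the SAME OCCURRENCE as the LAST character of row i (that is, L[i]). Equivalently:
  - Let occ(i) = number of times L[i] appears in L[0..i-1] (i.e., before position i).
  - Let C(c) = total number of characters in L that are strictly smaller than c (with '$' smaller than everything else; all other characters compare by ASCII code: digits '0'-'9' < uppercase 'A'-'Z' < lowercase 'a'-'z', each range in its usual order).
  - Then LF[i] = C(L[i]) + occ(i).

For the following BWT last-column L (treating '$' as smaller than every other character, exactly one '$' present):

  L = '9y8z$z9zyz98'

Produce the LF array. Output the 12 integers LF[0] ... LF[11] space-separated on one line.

Char counts: '$':1, '8':2, '9':3, 'y':2, 'z':4
C (first-col start): C('$')=0, C('8')=1, C('9')=3, C('y')=6, C('z')=8
L[0]='9': occ=0, LF[0]=C('9')+0=3+0=3
L[1]='y': occ=0, LF[1]=C('y')+0=6+0=6
L[2]='8': occ=0, LF[2]=C('8')+0=1+0=1
L[3]='z': occ=0, LF[3]=C('z')+0=8+0=8
L[4]='$': occ=0, LF[4]=C('$')+0=0+0=0
L[5]='z': occ=1, LF[5]=C('z')+1=8+1=9
L[6]='9': occ=1, LF[6]=C('9')+1=3+1=4
L[7]='z': occ=2, LF[7]=C('z')+2=8+2=10
L[8]='y': occ=1, LF[8]=C('y')+1=6+1=7
L[9]='z': occ=3, LF[9]=C('z')+3=8+3=11
L[10]='9': occ=2, LF[10]=C('9')+2=3+2=5
L[11]='8': occ=1, LF[11]=C('8')+1=1+1=2

Answer: 3 6 1 8 0 9 4 10 7 11 5 2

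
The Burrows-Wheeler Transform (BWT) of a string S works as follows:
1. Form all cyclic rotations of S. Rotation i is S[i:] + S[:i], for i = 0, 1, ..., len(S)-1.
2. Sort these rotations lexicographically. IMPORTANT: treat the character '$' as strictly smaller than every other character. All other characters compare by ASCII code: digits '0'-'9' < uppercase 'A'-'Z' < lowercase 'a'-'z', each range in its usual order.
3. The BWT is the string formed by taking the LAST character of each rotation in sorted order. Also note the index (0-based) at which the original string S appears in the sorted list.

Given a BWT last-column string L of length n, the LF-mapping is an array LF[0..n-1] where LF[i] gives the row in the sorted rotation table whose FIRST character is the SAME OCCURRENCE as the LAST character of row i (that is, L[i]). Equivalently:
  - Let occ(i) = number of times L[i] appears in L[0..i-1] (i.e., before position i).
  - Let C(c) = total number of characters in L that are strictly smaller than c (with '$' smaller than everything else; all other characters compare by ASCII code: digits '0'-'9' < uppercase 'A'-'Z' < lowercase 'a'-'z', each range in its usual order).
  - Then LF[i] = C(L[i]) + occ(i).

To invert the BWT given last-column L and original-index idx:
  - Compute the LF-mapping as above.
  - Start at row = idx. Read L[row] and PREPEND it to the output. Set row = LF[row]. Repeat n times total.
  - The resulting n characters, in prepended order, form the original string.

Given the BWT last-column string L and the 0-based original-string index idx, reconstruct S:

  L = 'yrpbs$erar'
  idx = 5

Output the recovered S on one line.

LF mapping: 9 5 4 2 8 0 3 6 1 7
Walk LF starting at row 5, prepending L[row]:
  step 1: row=5, L[5]='$', prepend. Next row=LF[5]=0
  step 2: row=0, L[0]='y', prepend. Next row=LF[0]=9
  step 3: row=9, L[9]='r', prepend. Next row=LF[9]=7
  step 4: row=7, L[7]='r', prepend. Next row=LF[7]=6
  step 5: row=6, L[6]='e', prepend. Next row=LF[6]=3
  step 6: row=3, L[3]='b', prepend. Next row=LF[3]=2
  step 7: row=2, L[2]='p', prepend. Next row=LF[2]=4
  step 8: row=4, L[4]='s', prepend. Next row=LF[4]=8
  step 9: row=8, L[8]='a', prepend. Next row=LF[8]=1
  step 10: row=1, L[1]='r', prepend. Next row=LF[1]=5
Reversed output: raspberry$

Answer: raspberry$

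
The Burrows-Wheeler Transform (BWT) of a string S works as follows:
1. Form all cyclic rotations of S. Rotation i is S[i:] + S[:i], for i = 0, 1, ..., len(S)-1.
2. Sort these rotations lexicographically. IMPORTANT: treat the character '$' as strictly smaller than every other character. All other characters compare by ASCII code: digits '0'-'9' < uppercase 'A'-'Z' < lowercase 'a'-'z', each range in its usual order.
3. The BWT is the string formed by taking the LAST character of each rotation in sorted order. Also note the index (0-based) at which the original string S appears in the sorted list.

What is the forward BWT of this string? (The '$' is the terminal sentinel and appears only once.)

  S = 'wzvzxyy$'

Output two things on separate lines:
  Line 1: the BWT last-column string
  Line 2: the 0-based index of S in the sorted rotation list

All 8 rotations (rotation i = S[i:]+S[:i]):
  rot[0] = wzvzxyy$
  rot[1] = zvzxyy$w
  rot[2] = vzxyy$wz
  rot[3] = zxyy$wzv
  rot[4] = xyy$wzvz
  rot[5] = yy$wzvzx
  rot[6] = y$wzvzxy
  rot[7] = $wzvzxyy
Sorted (with $ < everything):
  sorted[0] = $wzvzxyy  (last char: 'y')
  sorted[1] = vzxyy$wz  (last char: 'z')
  sorted[2] = wzvzxyy$  (last char: '$')
  sorted[3] = xyy$wzvz  (last char: 'z')
  sorted[4] = y$wzvzxy  (last char: 'y')
  sorted[5] = yy$wzvzx  (last char: 'x')
  sorted[6] = zvzxyy$w  (last char: 'w')
  sorted[7] = zxyy$wzv  (last char: 'v')
Last column: yz$zyxwv
Original string S is at sorted index 2

Answer: yz$zyxwv
2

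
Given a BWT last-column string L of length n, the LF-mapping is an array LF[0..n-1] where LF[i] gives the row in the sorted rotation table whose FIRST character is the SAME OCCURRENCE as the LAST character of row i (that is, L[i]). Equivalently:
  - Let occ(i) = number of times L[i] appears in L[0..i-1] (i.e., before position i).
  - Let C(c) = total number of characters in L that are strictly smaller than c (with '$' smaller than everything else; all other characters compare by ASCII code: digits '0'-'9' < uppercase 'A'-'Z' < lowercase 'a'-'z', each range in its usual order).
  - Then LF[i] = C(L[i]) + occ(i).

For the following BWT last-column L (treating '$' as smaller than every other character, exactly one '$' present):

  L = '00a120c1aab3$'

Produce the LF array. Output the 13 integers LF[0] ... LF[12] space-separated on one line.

Char counts: '$':1, '0':3, '1':2, '2':1, '3':1, 'a':3, 'b':1, 'c':1
C (first-col start): C('$')=0, C('0')=1, C('1')=4, C('2')=6, C('3')=7, C('a')=8, C('b')=11, C('c')=12
L[0]='0': occ=0, LF[0]=C('0')+0=1+0=1
L[1]='0': occ=1, LF[1]=C('0')+1=1+1=2
L[2]='a': occ=0, LF[2]=C('a')+0=8+0=8
L[3]='1': occ=0, LF[3]=C('1')+0=4+0=4
L[4]='2': occ=0, LF[4]=C('2')+0=6+0=6
L[5]='0': occ=2, LF[5]=C('0')+2=1+2=3
L[6]='c': occ=0, LF[6]=C('c')+0=12+0=12
L[7]='1': occ=1, LF[7]=C('1')+1=4+1=5
L[8]='a': occ=1, LF[8]=C('a')+1=8+1=9
L[9]='a': occ=2, LF[9]=C('a')+2=8+2=10
L[10]='b': occ=0, LF[10]=C('b')+0=11+0=11
L[11]='3': occ=0, LF[11]=C('3')+0=7+0=7
L[12]='$': occ=0, LF[12]=C('$')+0=0+0=0

Answer: 1 2 8 4 6 3 12 5 9 10 11 7 0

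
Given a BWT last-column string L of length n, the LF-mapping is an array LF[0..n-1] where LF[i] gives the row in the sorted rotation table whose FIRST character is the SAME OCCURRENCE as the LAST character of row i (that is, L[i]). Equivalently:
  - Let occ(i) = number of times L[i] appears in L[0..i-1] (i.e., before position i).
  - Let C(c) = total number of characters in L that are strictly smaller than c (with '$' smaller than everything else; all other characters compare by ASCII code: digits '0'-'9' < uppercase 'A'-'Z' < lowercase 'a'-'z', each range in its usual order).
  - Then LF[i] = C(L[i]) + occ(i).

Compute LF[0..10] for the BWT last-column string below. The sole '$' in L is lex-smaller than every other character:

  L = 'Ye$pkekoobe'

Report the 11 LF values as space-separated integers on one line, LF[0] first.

Answer: 1 3 0 10 6 4 7 8 9 2 5

Derivation:
Char counts: '$':1, 'Y':1, 'b':1, 'e':3, 'k':2, 'o':2, 'p':1
C (first-col start): C('$')=0, C('Y')=1, C('b')=2, C('e')=3, C('k')=6, C('o')=8, C('p')=10
L[0]='Y': occ=0, LF[0]=C('Y')+0=1+0=1
L[1]='e': occ=0, LF[1]=C('e')+0=3+0=3
L[2]='$': occ=0, LF[2]=C('$')+0=0+0=0
L[3]='p': occ=0, LF[3]=C('p')+0=10+0=10
L[4]='k': occ=0, LF[4]=C('k')+0=6+0=6
L[5]='e': occ=1, LF[5]=C('e')+1=3+1=4
L[6]='k': occ=1, LF[6]=C('k')+1=6+1=7
L[7]='o': occ=0, LF[7]=C('o')+0=8+0=8
L[8]='o': occ=1, LF[8]=C('o')+1=8+1=9
L[9]='b': occ=0, LF[9]=C('b')+0=2+0=2
L[10]='e': occ=2, LF[10]=C('e')+2=3+2=5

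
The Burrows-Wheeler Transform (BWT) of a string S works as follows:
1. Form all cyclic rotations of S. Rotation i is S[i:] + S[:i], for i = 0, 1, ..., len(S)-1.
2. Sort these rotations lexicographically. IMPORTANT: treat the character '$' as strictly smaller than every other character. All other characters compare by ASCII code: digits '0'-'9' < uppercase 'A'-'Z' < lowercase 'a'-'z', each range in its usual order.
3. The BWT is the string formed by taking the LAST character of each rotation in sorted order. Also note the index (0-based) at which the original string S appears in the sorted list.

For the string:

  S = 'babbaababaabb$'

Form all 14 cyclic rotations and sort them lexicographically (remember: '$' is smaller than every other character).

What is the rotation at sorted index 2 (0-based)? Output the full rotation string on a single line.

Answer: aabb$babbaabab

Derivation:
All 14 rotations (rotation i = S[i:]+S[:i]):
  rot[0] = babbaababaabb$
  rot[1] = abbaababaabb$b
  rot[2] = bbaababaabb$ba
  rot[3] = baababaabb$bab
  rot[4] = aababaabb$babb
  rot[5] = ababaabb$babba
  rot[6] = babaabb$babbaa
  rot[7] = abaabb$babbaab
  rot[8] = baabb$babbaaba
  rot[9] = aabb$babbaabab
  rot[10] = abb$babbaababa
  rot[11] = bb$babbaababaa
  rot[12] = b$babbaababaab
  rot[13] = $babbaababaabb
Sorted (with $ < everything):
  sorted[0] = $babbaababaabb
  sorted[1] = aababaabb$babb
  sorted[2] = aabb$babbaabab
  sorted[3] = abaabb$babbaab
  sorted[4] = ababaabb$babba
  sorted[5] = abb$babbaababa
  sorted[6] = abbaababaabb$b
  sorted[7] = b$babbaababaab
  sorted[8] = baababaabb$bab
  sorted[9] = baabb$babbaaba
  sorted[10] = babaabb$babbaa
  sorted[11] = babbaababaabb$
  sorted[12] = bb$babbaababaa
  sorted[13] = bbaababaabb$ba
sorted[2] = aabb$babbaabab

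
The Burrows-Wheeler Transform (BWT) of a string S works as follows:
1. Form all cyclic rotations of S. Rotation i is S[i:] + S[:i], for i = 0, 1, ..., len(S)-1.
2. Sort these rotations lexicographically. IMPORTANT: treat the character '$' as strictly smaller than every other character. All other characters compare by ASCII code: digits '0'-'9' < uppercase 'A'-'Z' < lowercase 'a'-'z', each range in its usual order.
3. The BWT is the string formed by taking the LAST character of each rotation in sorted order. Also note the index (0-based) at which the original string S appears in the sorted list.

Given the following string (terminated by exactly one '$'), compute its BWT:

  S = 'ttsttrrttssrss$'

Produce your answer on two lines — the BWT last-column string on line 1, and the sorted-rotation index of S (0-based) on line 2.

All 15 rotations (rotation i = S[i:]+S[:i]):
  rot[0] = ttsttrrttssrss$
  rot[1] = tsttrrttssrss$t
  rot[2] = sttrrttssrss$tt
  rot[3] = ttrrttssrss$tts
  rot[4] = trrttssrss$ttst
  rot[5] = rrttssrss$ttstt
  rot[6] = rttssrss$ttsttr
  rot[7] = ttssrss$ttsttrr
  rot[8] = tssrss$ttsttrrt
  rot[9] = ssrss$ttsttrrtt
  rot[10] = srss$ttsttrrtts
  rot[11] = rss$ttsttrrttss
  rot[12] = ss$ttsttrrttssr
  rot[13] = s$ttsttrrttssrs
  rot[14] = $ttsttrrttssrss
Sorted (with $ < everything):
  sorted[0] = $ttsttrrttssrss  (last char: 's')
  sorted[1] = rrttssrss$ttstt  (last char: 't')
  sorted[2] = rss$ttsttrrttss  (last char: 's')
  sorted[3] = rttssrss$ttsttr  (last char: 'r')
  sorted[4] = s$ttsttrrttssrs  (last char: 's')
  sorted[5] = srss$ttsttrrtts  (last char: 's')
  sorted[6] = ss$ttsttrrttssr  (last char: 'r')
  sorted[7] = ssrss$ttsttrrtt  (last char: 't')
  sorted[8] = sttrrttssrss$tt  (last char: 't')
  sorted[9] = trrttssrss$ttst  (last char: 't')
  sorted[10] = tssrss$ttsttrrt  (last char: 't')
  sorted[11] = tsttrrttssrss$t  (last char: 't')
  sorted[12] = ttrrttssrss$tts  (last char: 's')
  sorted[13] = ttssrss$ttsttrr  (last char: 'r')
  sorted[14] = ttsttrrttssrss$  (last char: '$')
Last column: stsrssrtttttsr$
Original string S is at sorted index 14

Answer: stsrssrtttttsr$
14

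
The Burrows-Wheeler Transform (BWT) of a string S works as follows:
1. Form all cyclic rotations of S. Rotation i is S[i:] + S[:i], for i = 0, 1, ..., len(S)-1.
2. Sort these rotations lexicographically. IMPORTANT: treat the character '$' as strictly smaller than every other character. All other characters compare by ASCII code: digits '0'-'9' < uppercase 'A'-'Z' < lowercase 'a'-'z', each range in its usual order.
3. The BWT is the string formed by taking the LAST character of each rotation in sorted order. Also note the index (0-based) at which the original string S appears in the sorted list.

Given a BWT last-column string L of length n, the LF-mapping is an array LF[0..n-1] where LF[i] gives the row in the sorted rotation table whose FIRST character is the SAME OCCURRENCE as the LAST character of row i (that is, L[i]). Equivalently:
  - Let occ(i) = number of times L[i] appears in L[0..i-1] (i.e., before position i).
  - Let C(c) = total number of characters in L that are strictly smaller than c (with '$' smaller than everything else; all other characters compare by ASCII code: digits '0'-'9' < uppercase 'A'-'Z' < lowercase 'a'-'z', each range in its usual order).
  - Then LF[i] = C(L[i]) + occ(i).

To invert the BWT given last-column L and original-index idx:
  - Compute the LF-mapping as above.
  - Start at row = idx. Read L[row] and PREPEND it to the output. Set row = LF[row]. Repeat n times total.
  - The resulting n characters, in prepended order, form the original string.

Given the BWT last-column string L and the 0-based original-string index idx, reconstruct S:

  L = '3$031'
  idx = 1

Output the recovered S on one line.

Answer: 0133$

Derivation:
LF mapping: 3 0 1 4 2
Walk LF starting at row 1, prepending L[row]:
  step 1: row=1, L[1]='$', prepend. Next row=LF[1]=0
  step 2: row=0, L[0]='3', prepend. Next row=LF[0]=3
  step 3: row=3, L[3]='3', prepend. Next row=LF[3]=4
  step 4: row=4, L[4]='1', prepend. Next row=LF[4]=2
  step 5: row=2, L[2]='0', prepend. Next row=LF[2]=1
Reversed output: 0133$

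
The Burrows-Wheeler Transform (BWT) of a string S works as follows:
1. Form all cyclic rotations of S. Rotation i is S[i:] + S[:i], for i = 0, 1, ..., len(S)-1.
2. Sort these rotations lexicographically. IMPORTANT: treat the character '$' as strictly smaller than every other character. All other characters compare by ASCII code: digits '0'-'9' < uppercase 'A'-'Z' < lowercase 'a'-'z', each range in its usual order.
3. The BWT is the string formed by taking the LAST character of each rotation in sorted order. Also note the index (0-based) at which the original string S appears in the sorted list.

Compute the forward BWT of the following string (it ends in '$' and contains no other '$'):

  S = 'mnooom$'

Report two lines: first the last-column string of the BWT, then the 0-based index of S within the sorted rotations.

Answer: mo$moon
2

Derivation:
All 7 rotations (rotation i = S[i:]+S[:i]):
  rot[0] = mnooom$
  rot[1] = nooom$m
  rot[2] = ooom$mn
  rot[3] = oom$mno
  rot[4] = om$mnoo
  rot[5] = m$mnooo
  rot[6] = $mnooom
Sorted (with $ < everything):
  sorted[0] = $mnooom  (last char: 'm')
  sorted[1] = m$mnooo  (last char: 'o')
  sorted[2] = mnooom$  (last char: '$')
  sorted[3] = nooom$m  (last char: 'm')
  sorted[4] = om$mnoo  (last char: 'o')
  sorted[5] = oom$mno  (last char: 'o')
  sorted[6] = ooom$mn  (last char: 'n')
Last column: mo$moon
Original string S is at sorted index 2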